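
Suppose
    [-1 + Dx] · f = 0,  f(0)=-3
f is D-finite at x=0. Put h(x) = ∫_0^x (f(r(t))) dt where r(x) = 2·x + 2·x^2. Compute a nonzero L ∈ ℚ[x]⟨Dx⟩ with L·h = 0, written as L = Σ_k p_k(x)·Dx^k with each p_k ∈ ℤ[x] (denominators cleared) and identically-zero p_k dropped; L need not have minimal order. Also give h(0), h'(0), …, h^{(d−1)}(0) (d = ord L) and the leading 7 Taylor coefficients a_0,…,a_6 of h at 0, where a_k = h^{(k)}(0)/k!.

L = (-2 - 4·x)·Dx + Dx^2  (order 2).
h: a_k = 0, -3, -3, -4, -4, -4, -52/15, …
ICs: h(0) = 0, h′(0) = -3.

f: a_k = -3, -3, -3/2, -1/2, -1/8, -1/40, -1/240, …
f∘r: x↦r, Dx↦Dx/r' in L_f ⇒ L₀.
Integrate: L := L₀·Dx.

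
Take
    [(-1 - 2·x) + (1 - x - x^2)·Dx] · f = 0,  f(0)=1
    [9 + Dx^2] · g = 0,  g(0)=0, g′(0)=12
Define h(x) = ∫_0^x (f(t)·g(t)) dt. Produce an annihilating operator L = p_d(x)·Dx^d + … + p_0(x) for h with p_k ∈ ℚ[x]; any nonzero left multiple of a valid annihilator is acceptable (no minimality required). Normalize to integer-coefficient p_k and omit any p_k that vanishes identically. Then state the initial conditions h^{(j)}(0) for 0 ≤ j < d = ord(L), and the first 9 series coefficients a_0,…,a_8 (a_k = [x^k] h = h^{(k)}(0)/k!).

L = (-7 + 9·x + 9·x^2)·Dx + (2 + 4·x)·Dx^2 + (-1 + x + x^2)·Dx^3  (order 3).
h: a_k = 0, 0, 6, 4, 3/2, 18/5, 107/20, 501/70, 2253/224, …
ICs: h(0) = 0, h′(0) = 0, h′′(0) = 12.

f: a_k = 1, 1, 2, 3, 5, 8, 13, 21, 34, …
g: a_k = 0, 12, 0, -18, 0, 81/10, 0, -243/140, 0, …
f·g: L₀ = L_f ⊗_s L_g, ord ≤ 1·2.
Integrate: L := L₀·Dx.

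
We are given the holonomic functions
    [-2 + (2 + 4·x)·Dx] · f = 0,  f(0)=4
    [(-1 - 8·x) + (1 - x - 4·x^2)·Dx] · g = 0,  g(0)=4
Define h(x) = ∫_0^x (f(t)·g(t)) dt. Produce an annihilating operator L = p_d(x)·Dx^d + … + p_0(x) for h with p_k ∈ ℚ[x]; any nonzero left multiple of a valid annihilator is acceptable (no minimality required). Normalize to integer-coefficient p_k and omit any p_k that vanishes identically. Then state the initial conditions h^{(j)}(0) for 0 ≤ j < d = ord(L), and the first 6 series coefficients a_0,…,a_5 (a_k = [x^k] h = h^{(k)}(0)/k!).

L = (2 + 9·x + 12·x^2)·Dx + (-1 - x + 6·x^2 + 8·x^3)·Dx^2  (order 2).
h: a_k = 0, 16, 16, 88/3, 56, 566/5, …
ICs: h(0) = 0, h′(0) = 16.

f: a_k = 4, 4, -2, 2, -5/2, 7/2, …
g: a_k = 4, 4, 20, 36, 116, 260, …
L₀ := L_f ⊗_s L_g (sym. prod.), ord ≤ 1.
∫: right-multiply L₀ by Dx.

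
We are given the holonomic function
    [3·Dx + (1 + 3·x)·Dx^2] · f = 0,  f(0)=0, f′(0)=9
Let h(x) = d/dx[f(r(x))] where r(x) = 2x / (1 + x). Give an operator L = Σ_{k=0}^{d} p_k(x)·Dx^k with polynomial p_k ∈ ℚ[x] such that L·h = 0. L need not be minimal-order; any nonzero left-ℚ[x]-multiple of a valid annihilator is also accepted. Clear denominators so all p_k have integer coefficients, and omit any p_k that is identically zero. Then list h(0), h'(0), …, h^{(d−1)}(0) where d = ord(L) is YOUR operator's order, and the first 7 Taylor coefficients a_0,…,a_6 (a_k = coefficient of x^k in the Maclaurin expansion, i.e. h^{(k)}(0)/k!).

L = (8 + 14·x) + (1 + 8·x + 7·x^2)·Dx  (order 1).
h: a_k = 18, -144, 1026, -7200, 50418, -352944, 2470626, …
ICs: h(0) = 18.

f: a_k = 0, 9, -27/2, 27, -243/4, 729/5, -729/2, …
f∘r: x↦r, Dx↦Dx/r' in L_f ⇒ L₀.
h₀' ⇒ L via d/dx closure of L₀.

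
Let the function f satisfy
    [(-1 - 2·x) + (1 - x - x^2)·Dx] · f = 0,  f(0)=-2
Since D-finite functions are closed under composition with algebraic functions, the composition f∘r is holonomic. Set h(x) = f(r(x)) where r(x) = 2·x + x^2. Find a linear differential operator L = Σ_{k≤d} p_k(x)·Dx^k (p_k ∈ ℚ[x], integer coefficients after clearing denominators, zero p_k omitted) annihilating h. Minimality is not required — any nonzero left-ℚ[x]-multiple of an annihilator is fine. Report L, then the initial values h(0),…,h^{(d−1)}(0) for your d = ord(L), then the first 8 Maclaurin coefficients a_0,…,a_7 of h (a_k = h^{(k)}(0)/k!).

f: a_k = -2, -2, -4, -6, -10, -16, -26, -42, …
h₀=f(r): pull back L_f along r ⇒ L₀.
L = (2 + 10·x + 12·x^2 + 4·x^3) + (-1 + 2·x + 5·x^2 + 4·x^3 + x^4)·Dx  (order 1).
h: a_k = -2, -4, -18, -64, -236, -868, -3190, -11728, …
ICs: h(0) = -2.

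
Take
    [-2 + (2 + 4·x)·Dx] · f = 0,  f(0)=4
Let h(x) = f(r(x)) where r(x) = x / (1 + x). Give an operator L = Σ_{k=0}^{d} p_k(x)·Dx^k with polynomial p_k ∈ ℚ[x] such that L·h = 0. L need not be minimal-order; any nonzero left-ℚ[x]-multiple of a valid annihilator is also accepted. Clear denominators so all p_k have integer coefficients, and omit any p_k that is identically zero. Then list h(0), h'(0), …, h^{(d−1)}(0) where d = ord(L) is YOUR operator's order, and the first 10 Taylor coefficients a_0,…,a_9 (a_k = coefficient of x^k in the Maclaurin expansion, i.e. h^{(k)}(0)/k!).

L = -1 + (1 + 4·x + 3·x^2)·Dx  (order 1).
h: a_k = 4, 4, -6, 10, -37/2, 75/2, -327/4, 753/4, -14445/32, 35699/32, …
ICs: h(0) = 4.

f: a_k = 4, 4, -2, 2, -5/2, 7/2, -21/4, 33/4, -429/32, 715/32, …
Substitute x→r, Dx→(1/r')Dx; clear ⇒ L₀.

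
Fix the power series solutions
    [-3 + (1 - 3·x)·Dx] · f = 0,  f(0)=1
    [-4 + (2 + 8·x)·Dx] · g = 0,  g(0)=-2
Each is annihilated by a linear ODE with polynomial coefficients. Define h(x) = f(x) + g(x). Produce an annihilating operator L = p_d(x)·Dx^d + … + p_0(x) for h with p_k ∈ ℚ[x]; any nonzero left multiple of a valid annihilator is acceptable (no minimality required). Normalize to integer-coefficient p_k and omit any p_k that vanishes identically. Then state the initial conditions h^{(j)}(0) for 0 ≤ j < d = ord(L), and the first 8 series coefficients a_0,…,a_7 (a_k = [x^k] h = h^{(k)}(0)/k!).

f: a_k = 1, 3, 9, 27, 81, 243, 729, 2187, …
g: a_k = -2, -4, 4, -8, 20, -56, 168, -528, …
Sum ⇒ L₀ = lclm(L_f,L_g) in ℚ(x)⟨Dx⟩.
L = (-48 - 108·x) + (22 + 120·x + 324·x^2)·Dx + (-1 - 19·x - 6·x^2 + 216·x^3)·Dx^2  (order 2).
h: a_k = -1, -1, 13, 19, 101, 187, 897, 1659, …
ICs: h(0) = -1, h′(0) = -1.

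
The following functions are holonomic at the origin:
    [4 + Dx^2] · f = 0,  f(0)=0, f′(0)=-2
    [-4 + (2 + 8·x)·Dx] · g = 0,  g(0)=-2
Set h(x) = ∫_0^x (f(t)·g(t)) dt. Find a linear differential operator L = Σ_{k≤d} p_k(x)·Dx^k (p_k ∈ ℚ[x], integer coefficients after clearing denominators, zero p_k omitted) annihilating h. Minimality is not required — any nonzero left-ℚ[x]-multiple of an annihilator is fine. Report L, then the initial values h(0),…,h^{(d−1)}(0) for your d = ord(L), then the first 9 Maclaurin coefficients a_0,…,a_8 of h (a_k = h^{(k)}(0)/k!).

L = (16 + 32·x + 64·x^2)·Dx + (-4 - 16·x)·Dx^2 + (1 + 8·x + 16·x^2)·Dx^3  (order 3).
h: a_k = 0, 0, 2, 8/3, -8/3, 32/15, -256/45, 512/35, -12224/315, …
ICs: h(0) = 0, h′(0) = 0, h′′(0) = 4.

f: a_k = 0, -2, 0, 4/3, 0, -4/15, 0, 8/315, 0, …
g: a_k = -2, -4, 4, -8, 20, -56, 168, -528, 1716, …
Sym-product of L_f,L_g gives L₀ (≤ ord 2).
h=∫h₀ ⇒ L = L₀·Dx.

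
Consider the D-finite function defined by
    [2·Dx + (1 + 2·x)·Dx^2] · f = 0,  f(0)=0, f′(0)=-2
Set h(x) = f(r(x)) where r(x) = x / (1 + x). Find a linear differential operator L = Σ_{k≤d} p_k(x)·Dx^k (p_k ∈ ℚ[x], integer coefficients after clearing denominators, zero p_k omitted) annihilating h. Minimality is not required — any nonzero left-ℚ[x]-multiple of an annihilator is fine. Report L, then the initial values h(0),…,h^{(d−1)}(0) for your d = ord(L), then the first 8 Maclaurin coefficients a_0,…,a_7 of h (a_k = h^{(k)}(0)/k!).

f: a_k = 0, -2, 2, -8/3, 4, -32/5, 32/3, -128/7, …
f∘r: x↦r, Dx↦Dx/r' in L_f ⇒ L₀.
L = (4 + 6·x)·Dx + (1 + 4·x + 3·x^2)·Dx^2  (order 2).
h: a_k = 0, -2, 4, -26/3, 20, -242/5, 364/3, -2186/7, …
ICs: h(0) = 0, h′(0) = -2.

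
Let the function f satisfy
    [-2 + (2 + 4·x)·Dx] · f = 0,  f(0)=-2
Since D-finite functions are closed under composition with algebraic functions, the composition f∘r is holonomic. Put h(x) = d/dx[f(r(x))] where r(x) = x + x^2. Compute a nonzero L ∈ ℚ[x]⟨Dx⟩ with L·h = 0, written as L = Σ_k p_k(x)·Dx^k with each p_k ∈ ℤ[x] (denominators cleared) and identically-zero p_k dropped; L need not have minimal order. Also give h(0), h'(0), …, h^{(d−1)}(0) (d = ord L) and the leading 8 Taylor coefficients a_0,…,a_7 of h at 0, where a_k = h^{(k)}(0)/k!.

L = 1 + (-1 - 4·x - 6·x^2 - 4·x^3)·Dx  (order 1).
h: a_k = -2, -2, 3, -3, 5/4, 9/4, -49/8, 61/8, …
ICs: h(0) = -2.

f: a_k = -2, -2, 1, -1, 5/4, -7/4, 21/8, -33/8, …
L₀ from L_f via x↦r, Dx↦r'^{-1}Dx.
Differentiate: ansatz ord ≤ ord L₀ ⇒ L.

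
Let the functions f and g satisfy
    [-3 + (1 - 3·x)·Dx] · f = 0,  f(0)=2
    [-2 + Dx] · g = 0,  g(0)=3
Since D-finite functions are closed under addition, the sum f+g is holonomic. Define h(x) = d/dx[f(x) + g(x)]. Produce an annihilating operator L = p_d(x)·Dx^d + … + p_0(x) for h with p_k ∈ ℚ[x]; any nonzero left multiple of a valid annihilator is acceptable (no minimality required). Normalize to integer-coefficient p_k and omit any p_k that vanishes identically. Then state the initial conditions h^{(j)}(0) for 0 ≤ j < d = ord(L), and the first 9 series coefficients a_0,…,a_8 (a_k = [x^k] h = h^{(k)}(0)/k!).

L = (42 + 36·x) + (-25 - 12·x + 18·x^2)·Dx + (2 - 3·x - 9·x^2)·Dx^2  (order 2).
h: a_k = 12, 48, 174, 656, 2434, 43748/5, 459278/15, 11022496/105, 37200874/105, …
ICs: h(0) = 12, h′(0) = 48.

f: a_k = 2, 6, 18, 54, 162, 486, 1458, 4374, 13122, …
g: a_k = 3, 6, 6, 4, 2, 4/5, 4/15, 8/105, 2/105, …
Weyl lclm of L_f,L_g ⇒ L₀ (ord ≤ 2).
Differentiate: ansatz ord ≤ ord L₀ ⇒ L.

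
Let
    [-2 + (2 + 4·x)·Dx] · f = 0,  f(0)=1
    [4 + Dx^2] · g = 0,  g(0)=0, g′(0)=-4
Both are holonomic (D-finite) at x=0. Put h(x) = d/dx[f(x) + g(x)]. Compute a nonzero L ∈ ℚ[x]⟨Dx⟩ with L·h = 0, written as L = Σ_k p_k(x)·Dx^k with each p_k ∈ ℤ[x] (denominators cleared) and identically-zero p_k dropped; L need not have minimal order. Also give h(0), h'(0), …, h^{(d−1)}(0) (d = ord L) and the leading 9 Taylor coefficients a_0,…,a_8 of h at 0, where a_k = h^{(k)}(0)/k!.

L = (-76 - 64·x - 64·x^2) + (-28 - 120·x - 192·x^2 - 128·x^3)·Dx + (-19 - 16·x - 16·x^2)·Dx^2 + (-7 - 30·x - 48·x^2 - 32·x^3)·Dx^3  (order 3).
h: a_k = -3, -1, 19/2, -5/2, 41/24, -63/8, 10651/720, -429/16, 2026001/40320, …
ICs: h(0) = -3, h′(0) = -1, h′′(0) = 19.

f: a_k = 1, 1, -1/2, 1/2, -5/8, 7/8, -21/16, 33/16, -429/128, …
g: a_k = 0, -4, 0, 8/3, 0, -8/15, 0, 16/315, 0, …
Sum ⇒ L₀ = lclm(L_f,L_g) in ℚ(x)⟨Dx⟩.
h₀' ⇒ L via d/dx closure of L₀.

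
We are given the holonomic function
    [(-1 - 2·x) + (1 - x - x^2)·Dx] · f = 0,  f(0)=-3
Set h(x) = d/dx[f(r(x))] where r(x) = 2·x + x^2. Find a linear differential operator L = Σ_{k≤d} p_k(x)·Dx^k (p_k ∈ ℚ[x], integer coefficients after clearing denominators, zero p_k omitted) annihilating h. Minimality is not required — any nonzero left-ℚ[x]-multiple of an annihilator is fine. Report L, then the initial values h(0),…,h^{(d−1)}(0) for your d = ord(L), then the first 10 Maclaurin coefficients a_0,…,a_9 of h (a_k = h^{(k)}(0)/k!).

L = (9 + 42·x + 105·x^2 + 164·x^3 + 141·x^4 + 60·x^5 + 10·x^6) + (-1 - 3·x + 9·x^2 + 39·x^3 + 55·x^4 + 39·x^5 + 14·x^6 + 2·x^7)·Dx  (order 1).
h: a_k = -6, -54, -288, -1416, -6510, -28710, -123144, -517368, -2139696, -8739960, …
ICs: h(0) = -6.

f: a_k = -3, -3, -6, -9, -15, -24, -39, -63, -102, -165, …
Change of var in L_f (x↦r) gives L₀.
h₀' ⇒ L via d/dx closure of L₀.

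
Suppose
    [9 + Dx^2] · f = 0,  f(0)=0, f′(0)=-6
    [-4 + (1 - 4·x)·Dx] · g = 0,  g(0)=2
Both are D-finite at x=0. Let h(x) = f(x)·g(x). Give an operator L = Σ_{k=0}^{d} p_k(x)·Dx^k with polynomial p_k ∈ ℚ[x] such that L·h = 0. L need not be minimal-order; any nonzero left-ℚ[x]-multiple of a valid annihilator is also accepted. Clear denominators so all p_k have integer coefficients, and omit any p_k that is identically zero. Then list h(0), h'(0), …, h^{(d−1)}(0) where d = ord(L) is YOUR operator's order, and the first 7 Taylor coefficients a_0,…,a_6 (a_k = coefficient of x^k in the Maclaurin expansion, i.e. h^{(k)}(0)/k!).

L = (-9 + 36·x) + 8·Dx + (-1 + 4·x)·Dx^2  (order 2).
h: a_k = 0, -12, -48, -174, -696, -27921/10, -55842/5, …
ICs: h(0) = 0, h′(0) = -12.

f: a_k = 0, -6, 0, 9, 0, -81/20, 0, …
g: a_k = 2, 8, 32, 128, 512, 2048, 8192, …
f·g: L₀ = L_f ⊗_s L_g, ord ≤ 2·1.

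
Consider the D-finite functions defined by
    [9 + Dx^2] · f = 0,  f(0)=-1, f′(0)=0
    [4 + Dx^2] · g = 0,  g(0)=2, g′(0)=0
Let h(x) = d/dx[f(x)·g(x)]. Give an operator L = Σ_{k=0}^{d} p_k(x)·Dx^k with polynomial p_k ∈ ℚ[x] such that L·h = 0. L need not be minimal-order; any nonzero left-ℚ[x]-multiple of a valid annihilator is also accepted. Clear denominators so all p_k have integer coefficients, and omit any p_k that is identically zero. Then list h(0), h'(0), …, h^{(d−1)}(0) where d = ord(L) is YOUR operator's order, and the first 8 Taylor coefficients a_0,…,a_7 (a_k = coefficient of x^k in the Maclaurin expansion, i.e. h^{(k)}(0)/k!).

L = 25 + 26·Dx^2 + Dx^4  (order 4).
h: a_k = 0, 26, 0, -313/3, 0, 7813/60, 0, -195313/2520, …
ICs: h(0) = 0, h′(0) = 26, h′′(0) = 0, h′′′(0) = -626.

f: a_k = -1, 0, 9/2, 0, -27/8, 0, 81/80, 0, …
g: a_k = 2, 0, -4, 0, 4/3, 0, -8/45, 0, …
h₀=f·g: eliminate ⇒ L₀, order ≤ 2·2.
Derive L from L₀ (diff closure).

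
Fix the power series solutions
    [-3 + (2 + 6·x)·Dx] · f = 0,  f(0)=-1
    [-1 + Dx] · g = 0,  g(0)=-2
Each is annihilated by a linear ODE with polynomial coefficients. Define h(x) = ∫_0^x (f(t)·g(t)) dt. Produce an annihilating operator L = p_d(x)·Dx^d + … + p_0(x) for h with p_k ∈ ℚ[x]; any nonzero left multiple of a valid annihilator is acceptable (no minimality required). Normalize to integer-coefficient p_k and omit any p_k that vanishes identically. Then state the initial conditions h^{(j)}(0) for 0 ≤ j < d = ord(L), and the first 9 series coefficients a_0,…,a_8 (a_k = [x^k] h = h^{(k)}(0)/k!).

L = (-5 - 6·x)·Dx + (2 + 6·x)·Dx^2  (order 2).
h: a_k = 0, 2, 5/2, 7/12, 71/96, -671/960, 16157/11520, -12691/4608, 14933039/2580480, …
ICs: h(0) = 0, h′(0) = 2.

f: a_k = -1, -3/2, 9/8, -27/16, 405/128, -1701/256, 15309/1024, -72171/2048, 2814669/32768, …
g: a_k = -2, -2, -1, -1/3, -1/12, -1/60, -1/360, -1/2520, -1/20160, …
h₀=f·g: eliminate ⇒ L₀, order ≤ 1·1.
h=∫h₀ ⇒ L = L₀·Dx.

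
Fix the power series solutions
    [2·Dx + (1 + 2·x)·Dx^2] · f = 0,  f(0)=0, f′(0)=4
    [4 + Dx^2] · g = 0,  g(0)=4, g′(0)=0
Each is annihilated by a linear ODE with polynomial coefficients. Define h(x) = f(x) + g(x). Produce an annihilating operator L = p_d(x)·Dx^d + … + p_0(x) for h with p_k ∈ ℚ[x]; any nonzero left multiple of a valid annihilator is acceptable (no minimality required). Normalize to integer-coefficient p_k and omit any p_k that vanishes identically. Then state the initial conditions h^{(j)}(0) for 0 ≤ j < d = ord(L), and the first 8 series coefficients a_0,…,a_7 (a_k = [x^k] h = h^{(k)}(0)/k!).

f: a_k = 0, 4, -4, 16/3, -8, 64/5, -64/3, 256/7, …
g: a_k = 4, 0, -8, 0, 8/3, 0, -16/45, 0, …
Weyl lclm of L_f,L_g ⇒ L₀ (ord ≤ 4).
L = (56 + 32·x + 32·x^2)·Dx + (12 + 40·x + 48·x^2 + 32·x^3)·Dx^2 + (14 + 8·x + 8·x^2)·Dx^3 + (3 + 10·x + 12·x^2 + 8·x^3)·Dx^4  (order 4).
h: a_k = 4, 4, -12, 16/3, -16/3, 64/5, -976/45, 256/7, …
ICs: h(0) = 4, h′(0) = 4, h′′(0) = -24, h′′′(0) = 32.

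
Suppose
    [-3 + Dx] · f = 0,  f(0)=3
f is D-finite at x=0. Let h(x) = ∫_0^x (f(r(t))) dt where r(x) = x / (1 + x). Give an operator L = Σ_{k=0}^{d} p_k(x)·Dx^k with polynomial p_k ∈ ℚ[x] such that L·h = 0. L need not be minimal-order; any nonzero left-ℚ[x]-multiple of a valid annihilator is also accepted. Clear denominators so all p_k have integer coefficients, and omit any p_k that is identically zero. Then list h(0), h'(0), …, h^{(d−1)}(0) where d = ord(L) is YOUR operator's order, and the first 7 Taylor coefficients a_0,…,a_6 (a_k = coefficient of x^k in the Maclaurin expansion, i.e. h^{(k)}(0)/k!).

L = -3·Dx + (1 + 2·x + x^2)·Dx^2  (order 2).
h: a_k = 0, 3, 9/2, 3/2, -9/8, 9/40, 21/80, …
ICs: h(0) = 0, h′(0) = 3.

f: a_k = 3, 9, 27/2, 27/2, 81/8, 243/40, 243/80, …
f∘r: x↦r, Dx↦Dx/r' in L_f ⇒ L₀.
h=∫₀ˣh₀: take L = L₀·Dx.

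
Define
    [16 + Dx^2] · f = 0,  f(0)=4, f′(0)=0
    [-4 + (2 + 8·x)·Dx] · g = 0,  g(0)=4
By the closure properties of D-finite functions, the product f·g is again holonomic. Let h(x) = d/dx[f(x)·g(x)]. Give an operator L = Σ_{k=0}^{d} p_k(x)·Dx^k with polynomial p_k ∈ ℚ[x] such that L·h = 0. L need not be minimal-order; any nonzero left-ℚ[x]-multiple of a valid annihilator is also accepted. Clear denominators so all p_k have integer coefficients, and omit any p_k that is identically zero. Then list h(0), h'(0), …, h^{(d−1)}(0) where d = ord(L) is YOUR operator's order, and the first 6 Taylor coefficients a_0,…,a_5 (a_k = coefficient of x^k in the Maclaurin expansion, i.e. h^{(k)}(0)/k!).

f: a_k = 4, 0, -32, 0, 128/3, 0, …
g: a_k = 4, 8, -8, 16, -40, 112, …
Sym-product of L_f,L_g gives L₀ (≤ ord 2).
h₀' ⇒ L via d/dx closure of L₀.
L = (212 + 2304·x + 8704·x^2 + 16384·x^3 + 16384·x^4) + (-4 - 144·x - 768·x^2 - 1024·x^3)·Dx + (7 + 88·x + 432·x^2 + 1024·x^3 + 1024·x^4)·Dx^2  (order 2).
h: a_k = 32, -320, -576, 3200/3, 4160/3, -44672/15, …
ICs: h(0) = 32, h′(0) = -320.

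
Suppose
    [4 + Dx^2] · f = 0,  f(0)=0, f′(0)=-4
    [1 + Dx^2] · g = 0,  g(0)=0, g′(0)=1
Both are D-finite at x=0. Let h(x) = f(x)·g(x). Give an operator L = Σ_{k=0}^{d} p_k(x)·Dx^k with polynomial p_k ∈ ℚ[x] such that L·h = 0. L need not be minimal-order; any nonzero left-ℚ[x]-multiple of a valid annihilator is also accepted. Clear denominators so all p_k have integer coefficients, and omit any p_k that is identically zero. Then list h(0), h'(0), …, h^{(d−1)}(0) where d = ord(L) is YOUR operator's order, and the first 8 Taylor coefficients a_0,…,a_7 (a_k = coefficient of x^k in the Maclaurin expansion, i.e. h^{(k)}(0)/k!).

L = 9 + 10·Dx^2 + Dx^4  (order 4).
h: a_k = 0, 0, -4, 0, 10/3, 0, -91/90, 0, …
ICs: h(0) = 0, h′(0) = 0, h′′(0) = -8, h′′′(0) = 0.

f: a_k = 0, -4, 0, 8/3, 0, -8/15, 0, 16/315, …
g: a_k = 0, 1, 0, -1/6, 0, 1/120, 0, -1/5040, …
Sym-product of L_f,L_g gives L₀ (≤ ord 4).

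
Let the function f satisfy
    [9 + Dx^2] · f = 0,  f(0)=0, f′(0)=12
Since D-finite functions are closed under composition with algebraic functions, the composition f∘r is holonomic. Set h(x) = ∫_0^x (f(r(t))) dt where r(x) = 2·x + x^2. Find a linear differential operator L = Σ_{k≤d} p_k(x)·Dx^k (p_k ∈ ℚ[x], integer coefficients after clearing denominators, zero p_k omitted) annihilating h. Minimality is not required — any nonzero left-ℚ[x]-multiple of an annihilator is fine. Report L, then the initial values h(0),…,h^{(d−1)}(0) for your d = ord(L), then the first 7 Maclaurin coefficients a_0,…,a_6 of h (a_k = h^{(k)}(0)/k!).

f: a_k = 0, 12, 0, -18, 0, 81/10, 0, …
Substitute x→r, Dx→(1/r')Dx; clear ⇒ L₀.
∫: right-multiply L₀ by Dx.
L = (36 + 108·x + 108·x^2 + 36·x^3)·Dx - Dx^2 + (1 + x)·Dx^3  (order 3).
h: a_k = 0, 0, 12, 4, -36, -216/5, 126/5, …
ICs: h(0) = 0, h′(0) = 0, h′′(0) = 24.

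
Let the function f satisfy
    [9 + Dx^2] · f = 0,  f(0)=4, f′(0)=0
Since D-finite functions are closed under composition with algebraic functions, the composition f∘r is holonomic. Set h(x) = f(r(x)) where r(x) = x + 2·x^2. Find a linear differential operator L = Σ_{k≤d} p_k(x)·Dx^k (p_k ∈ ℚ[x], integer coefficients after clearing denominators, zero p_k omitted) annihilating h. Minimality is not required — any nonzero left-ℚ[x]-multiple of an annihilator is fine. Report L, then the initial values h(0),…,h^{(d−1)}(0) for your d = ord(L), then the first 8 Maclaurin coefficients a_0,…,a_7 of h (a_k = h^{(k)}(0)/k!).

f: a_k = 4, 0, -18, 0, 27/2, 0, -81/20, 0, …
Substitute x→r, Dx→(1/r')Dx; clear ⇒ L₀.
L = (9 + 108·x + 432·x^2 + 576·x^3) - 4·Dx + (1 + 4·x)·Dx^2  (order 2).
h: a_k = 4, 0, -18, -72, -117/2, 108, 6399/20, 1917/5, …
ICs: h(0) = 4, h′(0) = 0.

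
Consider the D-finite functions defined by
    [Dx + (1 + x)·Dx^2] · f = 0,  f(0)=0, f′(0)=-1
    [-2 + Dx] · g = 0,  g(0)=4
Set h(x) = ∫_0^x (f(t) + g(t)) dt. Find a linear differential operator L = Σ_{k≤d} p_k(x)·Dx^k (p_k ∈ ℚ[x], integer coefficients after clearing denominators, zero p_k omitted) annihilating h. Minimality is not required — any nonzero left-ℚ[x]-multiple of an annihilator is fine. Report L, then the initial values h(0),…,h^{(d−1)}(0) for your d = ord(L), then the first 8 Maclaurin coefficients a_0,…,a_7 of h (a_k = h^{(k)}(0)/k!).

f: a_k = 0, -1, 1/2, -1/3, 1/4, -1/5, 1/6, -1/7, …
g: a_k = 4, 8, 8, 16/3, 8/3, 16/15, 16/45, 32/315, …
h₀=f+g: left-lcm gives L₀, ord ≤ 3.
h=∫₀ˣh₀: take L = L₀·Dx.
L = (-8 - 4·x)·Dx^2 + (-2 - 8·x - 4·x^2)·Dx^3 + (3 + 5·x + 2·x^2)·Dx^4  (order 4).
h: a_k = 0, 4, 7/2, 17/6, 5/4, 7/12, 13/90, 47/630, …
ICs: h(0) = 0, h′(0) = 4, h′′(0) = 7, h′′′(0) = 17.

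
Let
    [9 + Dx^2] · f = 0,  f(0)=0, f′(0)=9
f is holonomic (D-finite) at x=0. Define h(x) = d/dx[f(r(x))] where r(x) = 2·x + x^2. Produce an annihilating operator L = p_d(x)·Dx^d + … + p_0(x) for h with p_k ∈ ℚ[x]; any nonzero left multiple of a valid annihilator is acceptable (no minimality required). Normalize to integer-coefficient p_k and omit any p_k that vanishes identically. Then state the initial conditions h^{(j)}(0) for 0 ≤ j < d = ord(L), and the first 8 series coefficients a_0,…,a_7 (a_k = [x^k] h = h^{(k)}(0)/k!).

f: a_k = 0, 9, 0, -27/2, 0, 243/40, 0, -729/560, …
h₀=f(r): pull back L_f along r ⇒ L₀.
Derive L from L₀ (diff closure).
L = (39 + 144·x + 216·x^2 + 144·x^3 + 36·x^4) + (-3 - 3·x)·Dx + (1 + 2·x + x^2)·Dx^2  (order 2).
h: a_k = 18, 18, -324, -648, 567, 2835, 11178/5, -13608/5, …
ICs: h(0) = 18, h′(0) = 18.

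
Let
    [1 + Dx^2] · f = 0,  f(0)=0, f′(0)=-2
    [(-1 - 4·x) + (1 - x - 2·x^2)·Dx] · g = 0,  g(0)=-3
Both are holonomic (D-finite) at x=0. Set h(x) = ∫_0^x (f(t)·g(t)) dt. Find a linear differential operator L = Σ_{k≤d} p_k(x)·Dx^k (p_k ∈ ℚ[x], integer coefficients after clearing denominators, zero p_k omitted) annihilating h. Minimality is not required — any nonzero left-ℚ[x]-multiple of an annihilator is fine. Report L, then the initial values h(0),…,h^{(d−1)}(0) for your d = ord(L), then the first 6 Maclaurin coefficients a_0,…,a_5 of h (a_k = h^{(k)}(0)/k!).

L = (3 + x + 2·x^2)·Dx + (2 + 8·x)·Dx^2 + (-1 + x + 2·x^2)·Dx^3  (order 3).
h: a_k = 0, 0, 3, 2, 17/4, 29/5, …
ICs: h(0) = 0, h′(0) = 0, h′′(0) = 6.

f: a_k = 0, -2, 0, 1/3, 0, -1/60, …
g: a_k = -3, -3, -9, -15, -33, -63, …
L₀ := L_f ⊗_s L_g (sym. prod.), ord ≤ 2.
∫: right-multiply L₀ by Dx.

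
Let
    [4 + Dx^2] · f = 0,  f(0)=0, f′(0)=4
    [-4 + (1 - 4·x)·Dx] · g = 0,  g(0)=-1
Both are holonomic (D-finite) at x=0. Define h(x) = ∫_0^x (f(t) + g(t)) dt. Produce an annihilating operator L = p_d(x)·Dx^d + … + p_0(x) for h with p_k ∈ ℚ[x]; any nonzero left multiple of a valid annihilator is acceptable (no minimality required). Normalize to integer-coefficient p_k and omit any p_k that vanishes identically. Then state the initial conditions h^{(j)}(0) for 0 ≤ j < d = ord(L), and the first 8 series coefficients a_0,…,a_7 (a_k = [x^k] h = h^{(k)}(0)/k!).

L = (-400 + 128·x - 256·x^2)·Dx + (36 - 176·x + 192·x^2 - 256·x^3)·Dx^2 + (-100 + 32·x - 64·x^2)·Dx^3 + (9 - 44·x + 48·x^2 - 64·x^3)·Dx^4  (order 4).
h: a_k = 0, -1, 0, -16/3, -50/3, -256/5, -7676/45, -4096/7, …
ICs: h(0) = 0, h′(0) = -1, h′′(0) = 0, h′′′(0) = -32.

f: a_k = 0, 4, 0, -8/3, 0, 8/15, 0, -16/315, …
g: a_k = -1, -4, -16, -64, -256, -1024, -4096, -16384, …
L₀ := lclm(L_f,L_g); ord L₀ ≤ 2+1.
h=∫h₀ ⇒ L = L₀·Dx.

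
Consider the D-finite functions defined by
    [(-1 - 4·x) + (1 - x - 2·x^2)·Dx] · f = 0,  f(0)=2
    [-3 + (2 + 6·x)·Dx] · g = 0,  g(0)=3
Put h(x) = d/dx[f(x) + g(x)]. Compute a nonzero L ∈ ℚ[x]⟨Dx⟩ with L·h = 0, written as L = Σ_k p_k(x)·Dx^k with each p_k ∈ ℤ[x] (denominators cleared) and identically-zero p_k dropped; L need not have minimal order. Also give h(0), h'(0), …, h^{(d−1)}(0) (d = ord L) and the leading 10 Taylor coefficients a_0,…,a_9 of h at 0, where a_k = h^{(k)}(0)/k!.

f: a_k = 2, 2, 6, 10, 22, 42, 86, 170, 342, 682, …
g: a_k = 3, 9/2, -27/8, 81/16, -1215/128, 5103/256, -45927/1024, 216513/2048, -8444007/32768, 42220035/65536, …
Weyl lclm of L_f,L_g ⇒ L₀ (ord ≤ 2).
Derive L from L₀ (diff closure).
L = (-114 - 522·x - 1152·x^2 - 816·x^3 - 720·x^4) + (-31 - 414·x - 1803·x^2 - 3208·x^3 - 3084·x^4 - 2160·x^5)·Dx + (10 + 66·x + 110·x^2 - 74·x^3 - 456·x^4 - 808·x^5 - 480·x^6)·Dx^2  (order 2).
h: a_k = 13/2, 21/4, 723/16, 1601/32, 79275/256, 126411/512, 3952711/2048, 2762649/4096, 782240283/65536, -362778265/131072, …
ICs: h(0) = 13/2, h′(0) = 21/4.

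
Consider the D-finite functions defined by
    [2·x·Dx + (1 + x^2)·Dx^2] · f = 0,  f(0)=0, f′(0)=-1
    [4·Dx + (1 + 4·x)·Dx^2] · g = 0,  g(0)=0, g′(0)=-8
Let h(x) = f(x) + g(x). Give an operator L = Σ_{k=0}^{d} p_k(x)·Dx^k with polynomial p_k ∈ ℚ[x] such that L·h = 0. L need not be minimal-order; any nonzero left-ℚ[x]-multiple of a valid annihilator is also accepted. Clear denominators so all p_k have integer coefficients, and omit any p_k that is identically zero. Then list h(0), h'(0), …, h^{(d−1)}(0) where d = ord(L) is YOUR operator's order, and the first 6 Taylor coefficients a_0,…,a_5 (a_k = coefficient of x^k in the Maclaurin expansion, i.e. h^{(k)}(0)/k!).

L = (-4 - 48·x + 12·x^2 + 16·x^3)·Dx + (-17 - 8·x - 45·x^2 + 24·x^3 + 32·x^4)·Dx^2 + (-2 - 7·x + 4·x^2 + x^3 + 6·x^4 + 8·x^5)·Dx^3  (order 3).
h: a_k = 0, -9, 16, -127/3, 128, -2049/5, …
ICs: h(0) = 0, h′(0) = -9, h′′(0) = 32.

f: a_k = 0, -1, 0, 1/3, 0, -1/5, …
g: a_k = 0, -8, 16, -128/3, 128, -2048/5, …
h₀=f+g: left-lcm gives L₀, ord ≤ 4.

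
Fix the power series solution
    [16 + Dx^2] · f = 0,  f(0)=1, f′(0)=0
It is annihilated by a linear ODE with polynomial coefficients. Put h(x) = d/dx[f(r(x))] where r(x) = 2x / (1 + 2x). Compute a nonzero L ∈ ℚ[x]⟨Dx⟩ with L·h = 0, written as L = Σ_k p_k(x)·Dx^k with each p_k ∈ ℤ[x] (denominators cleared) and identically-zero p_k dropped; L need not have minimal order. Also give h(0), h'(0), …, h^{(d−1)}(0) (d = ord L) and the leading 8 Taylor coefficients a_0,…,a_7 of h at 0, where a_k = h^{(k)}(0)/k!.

f: a_k = 1, 0, -8, 0, 32/3, 0, -256/45, 0, …
Change of var in L_f (x↦r) gives L₀.
Differentiate: ansatz ord ≤ ord L₀ ⇒ L.
L = (88 + 96·x + 96·x^2) + (12 + 72·x + 144·x^2 + 96·x^3)·Dx + (1 + 8·x + 24·x^2 + 32·x^3 + 16·x^4)·Dx^2  (order 2).
h: a_k = 0, -64, 384, -2560/3, -5120/3, 351232/15, -587776/5, 25739264/63, …
ICs: h(0) = 0, h′(0) = -64.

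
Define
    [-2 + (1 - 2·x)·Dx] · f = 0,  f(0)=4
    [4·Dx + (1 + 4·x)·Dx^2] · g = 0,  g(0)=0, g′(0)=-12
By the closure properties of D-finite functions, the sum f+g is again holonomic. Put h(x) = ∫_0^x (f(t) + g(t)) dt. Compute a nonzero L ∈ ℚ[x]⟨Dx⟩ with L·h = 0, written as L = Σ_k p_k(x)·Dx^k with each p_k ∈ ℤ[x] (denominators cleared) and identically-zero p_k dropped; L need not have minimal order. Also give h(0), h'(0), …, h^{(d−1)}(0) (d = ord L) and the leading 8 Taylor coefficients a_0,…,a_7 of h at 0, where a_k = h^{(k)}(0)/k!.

L = (28 + 16·x)·Dx^2 + (-1 + 40·x + 32·x^2)·Dx^3 + (-1 - 3·x + 6·x^2 + 8·x^3)·Dx^4  (order 4).
h: a_k = 0, 4, -2, 40/3, -8, 256/5, -1216/15, 2304/7, …
ICs: h(0) = 0, h′(0) = 4, h′′(0) = -4, h′′′(0) = 80.

f: a_k = 4, 8, 16, 32, 64, 128, 256, 512, …
g: a_k = 0, -12, 24, -64, 192, -3072/5, 2048, -49152/7, …
Weyl lclm of L_f,L_g ⇒ L₀ (ord ≤ 3).
h=∫₀ˣh₀: take L = L₀·Dx.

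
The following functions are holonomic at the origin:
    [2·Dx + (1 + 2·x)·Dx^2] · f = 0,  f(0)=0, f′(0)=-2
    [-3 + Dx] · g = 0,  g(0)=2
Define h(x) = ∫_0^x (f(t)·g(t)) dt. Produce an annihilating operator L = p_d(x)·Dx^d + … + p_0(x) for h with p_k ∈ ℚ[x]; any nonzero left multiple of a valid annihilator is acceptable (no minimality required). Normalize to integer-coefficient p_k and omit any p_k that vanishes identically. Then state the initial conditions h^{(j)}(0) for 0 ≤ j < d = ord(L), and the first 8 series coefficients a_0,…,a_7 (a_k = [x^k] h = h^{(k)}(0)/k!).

L = (3 + 18·x)·Dx + (-4 - 12·x)·Dx^2 + (1 + 2·x)·Dx^3  (order 3).
h: a_k = 0, 0, -2, -8/3, -17/6, -8/5, -83/60, 1/21, …
ICs: h(0) = 0, h′(0) = 0, h′′(0) = -4.

f: a_k = 0, -2, 2, -8/3, 4, -32/5, 32/3, -128/7, …
g: a_k = 2, 6, 9, 9, 27/4, 81/20, 81/40, 243/280, …
h₀=f·g: eliminate ⇒ L₀, order ≤ 2·1.
h=∫h₀ ⇒ L = L₀·Dx.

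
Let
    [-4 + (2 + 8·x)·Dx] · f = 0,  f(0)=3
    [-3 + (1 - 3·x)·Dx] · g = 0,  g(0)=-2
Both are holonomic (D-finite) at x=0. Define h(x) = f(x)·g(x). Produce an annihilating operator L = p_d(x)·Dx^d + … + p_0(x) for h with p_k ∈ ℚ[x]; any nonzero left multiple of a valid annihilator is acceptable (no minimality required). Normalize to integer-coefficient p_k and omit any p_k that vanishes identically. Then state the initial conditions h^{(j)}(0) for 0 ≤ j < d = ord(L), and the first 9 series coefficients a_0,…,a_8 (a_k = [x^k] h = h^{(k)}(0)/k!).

f: a_k = 3, 6, -6, 12, -30, 84, -252, 792, -2574, …
g: a_k = -2, -6, -18, -54, -162, -486, -1458, -4374, -13122, …
Product ⇒ symmetric product L₀, ord ≤ 1.
L = (5 + 6·x) + (-1 - x + 12·x^2)·Dx  (order 1).
h: a_k = -6, -30, -78, -258, -714, -2310, -6426, -20862, -57438, …
ICs: h(0) = -6.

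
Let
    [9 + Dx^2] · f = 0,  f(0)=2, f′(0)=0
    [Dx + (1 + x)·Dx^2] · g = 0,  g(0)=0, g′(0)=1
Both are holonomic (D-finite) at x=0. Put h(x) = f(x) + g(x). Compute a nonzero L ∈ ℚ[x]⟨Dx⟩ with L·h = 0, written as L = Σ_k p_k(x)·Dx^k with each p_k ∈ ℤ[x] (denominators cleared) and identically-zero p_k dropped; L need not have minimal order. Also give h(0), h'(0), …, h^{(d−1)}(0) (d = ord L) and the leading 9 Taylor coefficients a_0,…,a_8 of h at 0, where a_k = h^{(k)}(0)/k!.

f: a_k = 2, 0, -9, 0, 27/4, 0, -81/40, 0, 729/2240, …
g: a_k = 0, 1, -1/2, 1/3, -1/4, 1/5, -1/6, 1/7, -1/8, …
f+g: L₀ = lclm(L_f,L_g), ord ≤ 2+2.
L = (135 + 162·x + 81·x^2)·Dx + (99 + 261·x + 243·x^2 + 81·x^3)·Dx^2 + (15 + 18·x + 9·x^2)·Dx^3 + (11 + 29·x + 27·x^2 + 9·x^3)·Dx^4  (order 4).
h: a_k = 2, 1, -19/2, 1/3, 13/2, 1/5, -263/120, 1/7, 449/2240, …
ICs: h(0) = 2, h′(0) = 1, h′′(0) = -19, h′′′(0) = 2.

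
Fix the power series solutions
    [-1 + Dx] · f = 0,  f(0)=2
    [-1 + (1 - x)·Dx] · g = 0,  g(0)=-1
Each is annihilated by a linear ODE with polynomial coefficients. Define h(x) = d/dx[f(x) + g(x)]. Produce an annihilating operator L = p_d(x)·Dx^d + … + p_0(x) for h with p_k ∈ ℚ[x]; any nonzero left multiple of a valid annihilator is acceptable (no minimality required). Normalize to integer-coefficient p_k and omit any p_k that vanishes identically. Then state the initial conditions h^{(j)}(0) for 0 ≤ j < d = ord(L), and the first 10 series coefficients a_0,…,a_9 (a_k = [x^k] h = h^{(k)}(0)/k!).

f: a_k = 2, 2, 1, 1/3, 1/12, 1/60, 1/360, 1/2520, 1/20160, 1/181440, …
g: a_k = -1, -1, -1, -1, -1, -1, -1, -1, -1, -1, …
f+g: L₀ = lclm(L_f,L_g), ord ≤ 1+1.
Differentiate: ansatz ord ≤ ord L₀ ⇒ L.
L = (4 + 2·x) + (-5 - 2·x + x^2)·Dx + (1 - x^2)·Dx^2  (order 2).
h: a_k = 1, 0, -2, -11/3, -59/12, -359/60, -2519/360, -20159/2520, -181439/20160, -1814399/181440, …
ICs: h(0) = 1, h′(0) = 0.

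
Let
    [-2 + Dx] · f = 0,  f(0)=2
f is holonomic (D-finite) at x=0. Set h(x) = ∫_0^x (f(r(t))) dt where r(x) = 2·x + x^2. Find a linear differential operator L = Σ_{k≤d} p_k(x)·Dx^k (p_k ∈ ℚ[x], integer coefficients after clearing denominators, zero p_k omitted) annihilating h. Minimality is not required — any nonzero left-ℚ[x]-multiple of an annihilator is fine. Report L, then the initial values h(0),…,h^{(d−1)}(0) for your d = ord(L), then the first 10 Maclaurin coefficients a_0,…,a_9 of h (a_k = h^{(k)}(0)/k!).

f: a_k = 2, 4, 4, 8/3, 4/3, 8/15, 8/45, 16/315, 4/315, 8/2835, …
Change of var in L_f (x↦r) gives L₀.
Integrate: L := L₀·Dx.
L = (-4 - 4·x)·Dx + Dx^2  (order 2).
h: a_k = 0, 2, 4, 20/3, 28/3, 172/15, 568/45, 3992/315, 740/63, 28772/2835, …
ICs: h(0) = 0, h′(0) = 2.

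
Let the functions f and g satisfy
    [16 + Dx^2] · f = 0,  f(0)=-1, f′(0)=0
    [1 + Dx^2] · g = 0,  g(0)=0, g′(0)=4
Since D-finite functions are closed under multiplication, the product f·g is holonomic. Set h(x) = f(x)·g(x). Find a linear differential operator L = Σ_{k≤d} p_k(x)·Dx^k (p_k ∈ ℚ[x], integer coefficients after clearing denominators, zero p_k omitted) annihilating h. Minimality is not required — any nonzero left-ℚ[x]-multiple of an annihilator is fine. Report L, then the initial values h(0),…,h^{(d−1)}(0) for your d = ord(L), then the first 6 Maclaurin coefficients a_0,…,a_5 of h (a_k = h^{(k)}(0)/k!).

L = 225 + 34·Dx^2 + Dx^4  (order 4).
h: a_k = 0, -4, 0, 98/3, 0, -1441/30, …
ICs: h(0) = 0, h′(0) = -4, h′′(0) = 0, h′′′(0) = 196.

f: a_k = -1, 0, 8, 0, -32/3, 0, …
g: a_k = 0, 4, 0, -2/3, 0, 1/30, …
h₀=f·g: eliminate ⇒ L₀, order ≤ 2·2.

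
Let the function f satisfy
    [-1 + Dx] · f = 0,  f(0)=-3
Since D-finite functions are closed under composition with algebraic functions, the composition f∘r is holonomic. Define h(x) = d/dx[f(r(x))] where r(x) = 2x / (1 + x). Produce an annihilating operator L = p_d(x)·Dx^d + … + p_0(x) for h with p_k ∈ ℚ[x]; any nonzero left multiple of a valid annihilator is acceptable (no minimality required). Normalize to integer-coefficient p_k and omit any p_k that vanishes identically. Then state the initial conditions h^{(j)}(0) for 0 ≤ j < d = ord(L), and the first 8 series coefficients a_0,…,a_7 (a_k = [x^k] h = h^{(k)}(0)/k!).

L = -2·x + (-1 - 2·x - x^2)·Dx  (order 1).
h: a_k = -6, 0, 6, -8, 6, -8/5, -10/3, 256/35, …
ICs: h(0) = -6.

f: a_k = -3, -3, -3/2, -1/2, -1/8, -1/40, -1/240, -1/1680, …
h₀=f(r): pull back L_f along r ⇒ L₀.
Derive L from L₀ (diff closure).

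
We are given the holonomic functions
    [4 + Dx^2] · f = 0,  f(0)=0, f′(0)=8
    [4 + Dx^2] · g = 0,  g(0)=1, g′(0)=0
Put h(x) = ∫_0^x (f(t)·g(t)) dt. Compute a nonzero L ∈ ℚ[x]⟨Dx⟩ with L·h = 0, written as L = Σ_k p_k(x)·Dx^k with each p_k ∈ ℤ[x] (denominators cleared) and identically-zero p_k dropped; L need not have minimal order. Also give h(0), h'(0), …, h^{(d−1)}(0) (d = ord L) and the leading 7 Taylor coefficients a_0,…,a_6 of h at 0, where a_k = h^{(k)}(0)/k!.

f: a_k = 0, 8, 0, -16/3, 0, 16/15, 0, …
g: a_k = 1, 0, -2, 0, 2/3, 0, -4/45, …
Product ⇒ symmetric product L₀, ord ≤ 4.
Integrate: L := L₀·Dx.
L = 16·Dx^2 + Dx^4  (order 4).
h: a_k = 0, 0, 4, 0, -16/3, 0, 128/45, …
ICs: h(0) = 0, h′(0) = 0, h′′(0) = 8, h′′′(0) = 0.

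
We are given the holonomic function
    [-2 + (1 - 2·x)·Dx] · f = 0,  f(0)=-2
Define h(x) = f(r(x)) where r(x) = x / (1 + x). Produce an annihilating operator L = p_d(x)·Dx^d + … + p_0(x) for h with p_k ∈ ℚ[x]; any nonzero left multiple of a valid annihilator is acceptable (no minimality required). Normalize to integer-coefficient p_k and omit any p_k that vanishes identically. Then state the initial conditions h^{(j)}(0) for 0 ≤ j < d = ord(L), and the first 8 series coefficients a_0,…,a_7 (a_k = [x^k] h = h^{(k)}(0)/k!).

L = 2 + (-1 + x^2)·Dx  (order 1).
h: a_k = -2, -4, -4, -4, -4, -4, -4, -4, …
ICs: h(0) = -2.

f: a_k = -2, -4, -8, -16, -32, -64, -128, -256, …
f∘r: x↦r, Dx↦Dx/r' in L_f ⇒ L₀.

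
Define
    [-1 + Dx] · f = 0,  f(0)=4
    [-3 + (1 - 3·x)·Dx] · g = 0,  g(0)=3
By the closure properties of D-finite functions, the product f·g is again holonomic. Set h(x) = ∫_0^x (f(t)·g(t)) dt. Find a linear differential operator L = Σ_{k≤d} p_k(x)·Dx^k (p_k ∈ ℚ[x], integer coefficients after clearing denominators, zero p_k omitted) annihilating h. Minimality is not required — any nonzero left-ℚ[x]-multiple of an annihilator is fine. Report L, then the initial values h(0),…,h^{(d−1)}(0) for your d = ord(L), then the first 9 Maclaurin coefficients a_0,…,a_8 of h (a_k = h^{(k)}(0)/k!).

L = (4 - 3·x)·Dx + (-1 + 3·x)·Dx^2  (order 2).
h: a_k = 0, 12, 24, 50, 113, 2713/10, 10174/15, 104647/60, 1538311/336, …
ICs: h(0) = 0, h′(0) = 12.

f: a_k = 4, 4, 2, 2/3, 1/6, 1/30, 1/180, 1/1260, 1/10080, …
g: a_k = 3, 9, 27, 81, 243, 729, 2187, 6561, 19683, …
f·g: L₀ = L_f ⊗_s L_g, ord ≤ 1·1.
h=∫h₀ ⇒ L = L₀·Dx.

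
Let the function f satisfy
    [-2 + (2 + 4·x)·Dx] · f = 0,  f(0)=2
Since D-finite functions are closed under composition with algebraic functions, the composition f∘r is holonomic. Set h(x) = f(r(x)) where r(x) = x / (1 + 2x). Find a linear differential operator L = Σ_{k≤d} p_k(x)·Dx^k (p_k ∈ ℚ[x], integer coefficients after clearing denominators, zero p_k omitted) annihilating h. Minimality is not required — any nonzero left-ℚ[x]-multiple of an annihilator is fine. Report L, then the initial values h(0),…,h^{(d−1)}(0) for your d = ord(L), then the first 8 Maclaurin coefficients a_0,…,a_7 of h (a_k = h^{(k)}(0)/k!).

L = -1 + (1 + 6·x + 8·x^2)·Dx  (order 1).
h: a_k = 2, 2, -5, 13, -141/4, 399/4, -2353/8, 7205/8, …
ICs: h(0) = 2.

f: a_k = 2, 2, -1, 1, -5/4, 7/4, -21/8, 33/8, …
h₀=f(r): pull back L_f along r ⇒ L₀.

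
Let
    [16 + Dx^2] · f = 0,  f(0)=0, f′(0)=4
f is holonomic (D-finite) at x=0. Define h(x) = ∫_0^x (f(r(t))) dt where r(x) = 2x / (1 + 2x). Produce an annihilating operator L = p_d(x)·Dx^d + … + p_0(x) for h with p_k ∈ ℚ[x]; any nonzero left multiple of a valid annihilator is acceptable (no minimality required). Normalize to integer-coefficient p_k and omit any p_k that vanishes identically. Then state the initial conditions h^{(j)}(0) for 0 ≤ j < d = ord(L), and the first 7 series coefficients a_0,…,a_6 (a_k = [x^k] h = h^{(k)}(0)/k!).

f: a_k = 0, 4, 0, -32/3, 0, 128/15, 0, …
Substitute x→r, Dx→(1/r')Dx; clear ⇒ L₀.
Integrate: L := L₀·Dx.
L = 64·Dx + (4 + 24·x + 48·x^2 + 32·x^3)·Dx^2 + (1 + 8·x + 24·x^2 + 32·x^3 + 16·x^4)·Dx^3  (order 3).
h: a_k = 0, 0, 4, -16/3, -40/3, 448/5, -12352/45, …
ICs: h(0) = 0, h′(0) = 0, h′′(0) = 8.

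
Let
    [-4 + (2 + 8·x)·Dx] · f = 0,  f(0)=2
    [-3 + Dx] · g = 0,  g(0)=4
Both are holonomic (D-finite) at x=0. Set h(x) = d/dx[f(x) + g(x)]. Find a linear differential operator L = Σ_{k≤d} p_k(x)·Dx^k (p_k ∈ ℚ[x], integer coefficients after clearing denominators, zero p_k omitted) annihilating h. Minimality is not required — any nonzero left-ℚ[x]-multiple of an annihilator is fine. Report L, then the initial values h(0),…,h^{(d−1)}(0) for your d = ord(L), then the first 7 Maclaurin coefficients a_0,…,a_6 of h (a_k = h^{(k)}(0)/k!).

L = (-54 - 72·x) + (3 - 72·x - 144·x^2)·Dx + (5 + 32·x + 48·x^2)·Dx^2  (order 2).
h: a_k = 16, 28, 78, -26, 641/2, -9837/10, 74163/20, …
ICs: h(0) = 16, h′(0) = 28.

f: a_k = 2, 4, -4, 8, -20, 56, -168, …
g: a_k = 4, 12, 18, 18, 27/2, 81/10, 81/20, …
f+g: L₀ = lclm(L_f,L_g), ord ≤ 1+1.
Differentiate: ansatz ord ≤ ord L₀ ⇒ L.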